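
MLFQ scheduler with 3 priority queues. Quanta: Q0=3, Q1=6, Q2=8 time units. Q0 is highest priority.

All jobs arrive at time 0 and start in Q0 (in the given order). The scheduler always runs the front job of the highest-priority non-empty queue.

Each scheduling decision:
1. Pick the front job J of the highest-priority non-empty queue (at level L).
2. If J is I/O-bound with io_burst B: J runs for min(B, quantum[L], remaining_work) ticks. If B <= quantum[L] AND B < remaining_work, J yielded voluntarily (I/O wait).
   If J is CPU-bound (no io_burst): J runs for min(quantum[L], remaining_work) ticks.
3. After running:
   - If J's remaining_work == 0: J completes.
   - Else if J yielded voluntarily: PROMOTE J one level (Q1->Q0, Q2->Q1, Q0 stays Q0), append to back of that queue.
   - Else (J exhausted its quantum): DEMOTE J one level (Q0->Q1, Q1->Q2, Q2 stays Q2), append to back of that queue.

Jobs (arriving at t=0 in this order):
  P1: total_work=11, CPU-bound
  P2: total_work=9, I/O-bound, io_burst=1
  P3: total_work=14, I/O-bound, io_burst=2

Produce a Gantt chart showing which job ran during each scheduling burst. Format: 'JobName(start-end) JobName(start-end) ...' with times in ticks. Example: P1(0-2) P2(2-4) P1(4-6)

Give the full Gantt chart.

t=0-3: P1@Q0 runs 3, rem=8, quantum used, demote→Q1. Q0=[P2,P3] Q1=[P1] Q2=[]
t=3-4: P2@Q0 runs 1, rem=8, I/O yield, promote→Q0. Q0=[P3,P2] Q1=[P1] Q2=[]
t=4-6: P3@Q0 runs 2, rem=12, I/O yield, promote→Q0. Q0=[P2,P3] Q1=[P1] Q2=[]
t=6-7: P2@Q0 runs 1, rem=7, I/O yield, promote→Q0. Q0=[P3,P2] Q1=[P1] Q2=[]
t=7-9: P3@Q0 runs 2, rem=10, I/O yield, promote→Q0. Q0=[P2,P3] Q1=[P1] Q2=[]
t=9-10: P2@Q0 runs 1, rem=6, I/O yield, promote→Q0. Q0=[P3,P2] Q1=[P1] Q2=[]
t=10-12: P3@Q0 runs 2, rem=8, I/O yield, promote→Q0. Q0=[P2,P3] Q1=[P1] Q2=[]
t=12-13: P2@Q0 runs 1, rem=5, I/O yield, promote→Q0. Q0=[P3,P2] Q1=[P1] Q2=[]
t=13-15: P3@Q0 runs 2, rem=6, I/O yield, promote→Q0. Q0=[P2,P3] Q1=[P1] Q2=[]
t=15-16: P2@Q0 runs 1, rem=4, I/O yield, promote→Q0. Q0=[P3,P2] Q1=[P1] Q2=[]
t=16-18: P3@Q0 runs 2, rem=4, I/O yield, promote→Q0. Q0=[P2,P3] Q1=[P1] Q2=[]
t=18-19: P2@Q0 runs 1, rem=3, I/O yield, promote→Q0. Q0=[P3,P2] Q1=[P1] Q2=[]
t=19-21: P3@Q0 runs 2, rem=2, I/O yield, promote→Q0. Q0=[P2,P3] Q1=[P1] Q2=[]
t=21-22: P2@Q0 runs 1, rem=2, I/O yield, promote→Q0. Q0=[P3,P2] Q1=[P1] Q2=[]
t=22-24: P3@Q0 runs 2, rem=0, completes. Q0=[P2] Q1=[P1] Q2=[]
t=24-25: P2@Q0 runs 1, rem=1, I/O yield, promote→Q0. Q0=[P2] Q1=[P1] Q2=[]
t=25-26: P2@Q0 runs 1, rem=0, completes. Q0=[] Q1=[P1] Q2=[]
t=26-32: P1@Q1 runs 6, rem=2, quantum used, demote→Q2. Q0=[] Q1=[] Q2=[P1]
t=32-34: P1@Q2 runs 2, rem=0, completes. Q0=[] Q1=[] Q2=[]

Answer: P1(0-3) P2(3-4) P3(4-6) P2(6-7) P3(7-9) P2(9-10) P3(10-12) P2(12-13) P3(13-15) P2(15-16) P3(16-18) P2(18-19) P3(19-21) P2(21-22) P3(22-24) P2(24-25) P2(25-26) P1(26-32) P1(32-34)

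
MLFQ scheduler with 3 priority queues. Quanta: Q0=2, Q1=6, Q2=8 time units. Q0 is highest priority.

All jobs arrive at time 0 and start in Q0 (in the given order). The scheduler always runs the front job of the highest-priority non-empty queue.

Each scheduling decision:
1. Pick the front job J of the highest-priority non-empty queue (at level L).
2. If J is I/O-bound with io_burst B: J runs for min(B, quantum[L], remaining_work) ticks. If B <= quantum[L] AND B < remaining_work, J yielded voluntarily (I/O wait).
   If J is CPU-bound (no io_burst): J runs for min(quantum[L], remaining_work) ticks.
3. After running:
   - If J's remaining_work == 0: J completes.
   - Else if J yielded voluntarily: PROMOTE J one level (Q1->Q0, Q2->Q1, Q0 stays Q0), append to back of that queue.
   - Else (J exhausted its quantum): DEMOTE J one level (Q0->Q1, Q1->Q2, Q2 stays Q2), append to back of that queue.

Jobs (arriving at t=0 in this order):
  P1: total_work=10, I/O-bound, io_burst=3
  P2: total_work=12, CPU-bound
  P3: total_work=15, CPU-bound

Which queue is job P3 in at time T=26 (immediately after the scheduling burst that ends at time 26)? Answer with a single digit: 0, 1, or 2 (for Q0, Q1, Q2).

t=0-2: P1@Q0 runs 2, rem=8, quantum used, demote→Q1. Q0=[P2,P3] Q1=[P1] Q2=[]
t=2-4: P2@Q0 runs 2, rem=10, quantum used, demote→Q1. Q0=[P3] Q1=[P1,P2] Q2=[]
t=4-6: P3@Q0 runs 2, rem=13, quantum used, demote→Q1. Q0=[] Q1=[P1,P2,P3] Q2=[]
t=6-9: P1@Q1 runs 3, rem=5, I/O yield, promote→Q0. Q0=[P1] Q1=[P2,P3] Q2=[]
t=9-11: P1@Q0 runs 2, rem=3, quantum used, demote→Q1. Q0=[] Q1=[P2,P3,P1] Q2=[]
t=11-17: P2@Q1 runs 6, rem=4, quantum used, demote→Q2. Q0=[] Q1=[P3,P1] Q2=[P2]
t=17-23: P3@Q1 runs 6, rem=7, quantum used, demote→Q2. Q0=[] Q1=[P1] Q2=[P2,P3]
t=23-26: P1@Q1 runs 3, rem=0, completes. Q0=[] Q1=[] Q2=[P2,P3]
t=26-30: P2@Q2 runs 4, rem=0, completes. Q0=[] Q1=[] Q2=[P3]
t=30-37: P3@Q2 runs 7, rem=0, completes. Q0=[] Q1=[] Q2=[]

Answer: 2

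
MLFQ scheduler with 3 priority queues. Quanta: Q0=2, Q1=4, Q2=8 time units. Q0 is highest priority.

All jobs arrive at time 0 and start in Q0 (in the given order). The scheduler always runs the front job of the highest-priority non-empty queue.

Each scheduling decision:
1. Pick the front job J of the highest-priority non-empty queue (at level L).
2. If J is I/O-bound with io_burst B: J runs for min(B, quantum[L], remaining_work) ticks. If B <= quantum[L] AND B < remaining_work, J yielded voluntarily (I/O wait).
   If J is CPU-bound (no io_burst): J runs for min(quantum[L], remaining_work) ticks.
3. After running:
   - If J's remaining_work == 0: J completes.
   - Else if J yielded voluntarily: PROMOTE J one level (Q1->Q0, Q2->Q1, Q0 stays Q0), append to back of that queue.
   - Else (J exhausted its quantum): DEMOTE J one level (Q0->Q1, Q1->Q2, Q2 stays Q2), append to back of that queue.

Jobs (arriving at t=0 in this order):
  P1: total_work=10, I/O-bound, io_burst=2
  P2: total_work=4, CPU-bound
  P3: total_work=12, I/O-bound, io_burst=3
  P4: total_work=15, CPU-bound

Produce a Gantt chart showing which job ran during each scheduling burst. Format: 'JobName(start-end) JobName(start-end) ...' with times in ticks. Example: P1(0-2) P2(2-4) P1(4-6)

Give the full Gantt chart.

Answer: P1(0-2) P2(2-4) P3(4-6) P4(6-8) P1(8-10) P1(10-12) P1(12-14) P1(14-16) P2(16-18) P3(18-21) P3(21-23) P4(23-27) P3(27-30) P3(30-32) P4(32-40) P4(40-41)

Derivation:
t=0-2: P1@Q0 runs 2, rem=8, I/O yield, promote→Q0. Q0=[P2,P3,P4,P1] Q1=[] Q2=[]
t=2-4: P2@Q0 runs 2, rem=2, quantum used, demote→Q1. Q0=[P3,P4,P1] Q1=[P2] Q2=[]
t=4-6: P3@Q0 runs 2, rem=10, quantum used, demote→Q1. Q0=[P4,P1] Q1=[P2,P3] Q2=[]
t=6-8: P4@Q0 runs 2, rem=13, quantum used, demote→Q1. Q0=[P1] Q1=[P2,P3,P4] Q2=[]
t=8-10: P1@Q0 runs 2, rem=6, I/O yield, promote→Q0. Q0=[P1] Q1=[P2,P3,P4] Q2=[]
t=10-12: P1@Q0 runs 2, rem=4, I/O yield, promote→Q0. Q0=[P1] Q1=[P2,P3,P4] Q2=[]
t=12-14: P1@Q0 runs 2, rem=2, I/O yield, promote→Q0. Q0=[P1] Q1=[P2,P3,P4] Q2=[]
t=14-16: P1@Q0 runs 2, rem=0, completes. Q0=[] Q1=[P2,P3,P4] Q2=[]
t=16-18: P2@Q1 runs 2, rem=0, completes. Q0=[] Q1=[P3,P4] Q2=[]
t=18-21: P3@Q1 runs 3, rem=7, I/O yield, promote→Q0. Q0=[P3] Q1=[P4] Q2=[]
t=21-23: P3@Q0 runs 2, rem=5, quantum used, demote→Q1. Q0=[] Q1=[P4,P3] Q2=[]
t=23-27: P4@Q1 runs 4, rem=9, quantum used, demote→Q2. Q0=[] Q1=[P3] Q2=[P4]
t=27-30: P3@Q1 runs 3, rem=2, I/O yield, promote→Q0. Q0=[P3] Q1=[] Q2=[P4]
t=30-32: P3@Q0 runs 2, rem=0, completes. Q0=[] Q1=[] Q2=[P4]
t=32-40: P4@Q2 runs 8, rem=1, quantum used, demote→Q2. Q0=[] Q1=[] Q2=[P4]
t=40-41: P4@Q2 runs 1, rem=0, completes. Q0=[] Q1=[] Q2=[]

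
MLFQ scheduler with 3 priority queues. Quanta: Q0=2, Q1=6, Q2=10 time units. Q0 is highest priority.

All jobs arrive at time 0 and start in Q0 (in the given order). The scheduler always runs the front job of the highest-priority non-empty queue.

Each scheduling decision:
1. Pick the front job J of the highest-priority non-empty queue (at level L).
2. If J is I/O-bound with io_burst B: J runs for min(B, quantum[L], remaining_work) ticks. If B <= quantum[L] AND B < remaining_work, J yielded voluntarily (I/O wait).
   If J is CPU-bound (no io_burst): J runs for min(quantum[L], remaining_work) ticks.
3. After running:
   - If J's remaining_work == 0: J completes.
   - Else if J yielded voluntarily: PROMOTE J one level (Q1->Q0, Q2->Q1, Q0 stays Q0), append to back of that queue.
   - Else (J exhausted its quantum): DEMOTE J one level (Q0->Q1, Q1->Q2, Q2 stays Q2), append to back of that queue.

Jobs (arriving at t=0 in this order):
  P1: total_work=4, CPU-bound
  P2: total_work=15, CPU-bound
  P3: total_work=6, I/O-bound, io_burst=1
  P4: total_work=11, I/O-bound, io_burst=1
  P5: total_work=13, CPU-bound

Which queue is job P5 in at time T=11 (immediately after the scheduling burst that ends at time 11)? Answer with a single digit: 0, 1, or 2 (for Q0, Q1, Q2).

t=0-2: P1@Q0 runs 2, rem=2, quantum used, demote→Q1. Q0=[P2,P3,P4,P5] Q1=[P1] Q2=[]
t=2-4: P2@Q0 runs 2, rem=13, quantum used, demote→Q1. Q0=[P3,P4,P5] Q1=[P1,P2] Q2=[]
t=4-5: P3@Q0 runs 1, rem=5, I/O yield, promote→Q0. Q0=[P4,P5,P3] Q1=[P1,P2] Q2=[]
t=5-6: P4@Q0 runs 1, rem=10, I/O yield, promote→Q0. Q0=[P5,P3,P4] Q1=[P1,P2] Q2=[]
t=6-8: P5@Q0 runs 2, rem=11, quantum used, demote→Q1. Q0=[P3,P4] Q1=[P1,P2,P5] Q2=[]
t=8-9: P3@Q0 runs 1, rem=4, I/O yield, promote→Q0. Q0=[P4,P3] Q1=[P1,P2,P5] Q2=[]
t=9-10: P4@Q0 runs 1, rem=9, I/O yield, promote→Q0. Q0=[P3,P4] Q1=[P1,P2,P5] Q2=[]
t=10-11: P3@Q0 runs 1, rem=3, I/O yield, promote→Q0. Q0=[P4,P3] Q1=[P1,P2,P5] Q2=[]
t=11-12: P4@Q0 runs 1, rem=8, I/O yield, promote→Q0. Q0=[P3,P4] Q1=[P1,P2,P5] Q2=[]
t=12-13: P3@Q0 runs 1, rem=2, I/O yield, promote→Q0. Q0=[P4,P3] Q1=[P1,P2,P5] Q2=[]
t=13-14: P4@Q0 runs 1, rem=7, I/O yield, promote→Q0. Q0=[P3,P4] Q1=[P1,P2,P5] Q2=[]
t=14-15: P3@Q0 runs 1, rem=1, I/O yield, promote→Q0. Q0=[P4,P3] Q1=[P1,P2,P5] Q2=[]
t=15-16: P4@Q0 runs 1, rem=6, I/O yield, promote→Q0. Q0=[P3,P4] Q1=[P1,P2,P5] Q2=[]
t=16-17: P3@Q0 runs 1, rem=0, completes. Q0=[P4] Q1=[P1,P2,P5] Q2=[]
t=17-18: P4@Q0 runs 1, rem=5, I/O yield, promote→Q0. Q0=[P4] Q1=[P1,P2,P5] Q2=[]
t=18-19: P4@Q0 runs 1, rem=4, I/O yield, promote→Q0. Q0=[P4] Q1=[P1,P2,P5] Q2=[]
t=19-20: P4@Q0 runs 1, rem=3, I/O yield, promote→Q0. Q0=[P4] Q1=[P1,P2,P5] Q2=[]
t=20-21: P4@Q0 runs 1, rem=2, I/O yield, promote→Q0. Q0=[P4] Q1=[P1,P2,P5] Q2=[]
t=21-22: P4@Q0 runs 1, rem=1, I/O yield, promote→Q0. Q0=[P4] Q1=[P1,P2,P5] Q2=[]
t=22-23: P4@Q0 runs 1, rem=0, completes. Q0=[] Q1=[P1,P2,P5] Q2=[]
t=23-25: P1@Q1 runs 2, rem=0, completes. Q0=[] Q1=[P2,P5] Q2=[]
t=25-31: P2@Q1 runs 6, rem=7, quantum used, demote→Q2. Q0=[] Q1=[P5] Q2=[P2]
t=31-37: P5@Q1 runs 6, rem=5, quantum used, demote→Q2. Q0=[] Q1=[] Q2=[P2,P5]
t=37-44: P2@Q2 runs 7, rem=0, completes. Q0=[] Q1=[] Q2=[P5]
t=44-49: P5@Q2 runs 5, rem=0, completes. Q0=[] Q1=[] Q2=[]

Answer: 1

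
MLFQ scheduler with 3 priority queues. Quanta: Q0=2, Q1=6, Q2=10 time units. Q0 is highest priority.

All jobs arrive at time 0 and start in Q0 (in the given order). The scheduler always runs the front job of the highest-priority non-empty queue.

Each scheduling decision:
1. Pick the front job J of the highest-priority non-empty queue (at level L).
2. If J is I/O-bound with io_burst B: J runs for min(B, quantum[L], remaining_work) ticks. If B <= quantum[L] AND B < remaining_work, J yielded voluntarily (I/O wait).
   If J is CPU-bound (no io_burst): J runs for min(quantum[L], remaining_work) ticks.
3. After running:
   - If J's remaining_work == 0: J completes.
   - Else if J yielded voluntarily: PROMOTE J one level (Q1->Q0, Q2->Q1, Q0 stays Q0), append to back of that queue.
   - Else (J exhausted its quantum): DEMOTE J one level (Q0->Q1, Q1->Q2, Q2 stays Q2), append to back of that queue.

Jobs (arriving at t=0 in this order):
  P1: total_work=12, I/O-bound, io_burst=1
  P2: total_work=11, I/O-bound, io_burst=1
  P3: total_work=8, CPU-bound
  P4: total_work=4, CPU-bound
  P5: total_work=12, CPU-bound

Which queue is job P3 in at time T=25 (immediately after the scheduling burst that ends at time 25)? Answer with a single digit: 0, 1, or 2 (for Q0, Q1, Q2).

t=0-1: P1@Q0 runs 1, rem=11, I/O yield, promote→Q0. Q0=[P2,P3,P4,P5,P1] Q1=[] Q2=[]
t=1-2: P2@Q0 runs 1, rem=10, I/O yield, promote→Q0. Q0=[P3,P4,P5,P1,P2] Q1=[] Q2=[]
t=2-4: P3@Q0 runs 2, rem=6, quantum used, demote→Q1. Q0=[P4,P5,P1,P2] Q1=[P3] Q2=[]
t=4-6: P4@Q0 runs 2, rem=2, quantum used, demote→Q1. Q0=[P5,P1,P2] Q1=[P3,P4] Q2=[]
t=6-8: P5@Q0 runs 2, rem=10, quantum used, demote→Q1. Q0=[P1,P2] Q1=[P3,P4,P5] Q2=[]
t=8-9: P1@Q0 runs 1, rem=10, I/O yield, promote→Q0. Q0=[P2,P1] Q1=[P3,P4,P5] Q2=[]
t=9-10: P2@Q0 runs 1, rem=9, I/O yield, promote→Q0. Q0=[P1,P2] Q1=[P3,P4,P5] Q2=[]
t=10-11: P1@Q0 runs 1, rem=9, I/O yield, promote→Q0. Q0=[P2,P1] Q1=[P3,P4,P5] Q2=[]
t=11-12: P2@Q0 runs 1, rem=8, I/O yield, promote→Q0. Q0=[P1,P2] Q1=[P3,P4,P5] Q2=[]
t=12-13: P1@Q0 runs 1, rem=8, I/O yield, promote→Q0. Q0=[P2,P1] Q1=[P3,P4,P5] Q2=[]
t=13-14: P2@Q0 runs 1, rem=7, I/O yield, promote→Q0. Q0=[P1,P2] Q1=[P3,P4,P5] Q2=[]
t=14-15: P1@Q0 runs 1, rem=7, I/O yield, promote→Q0. Q0=[P2,P1] Q1=[P3,P4,P5] Q2=[]
t=15-16: P2@Q0 runs 1, rem=6, I/O yield, promote→Q0. Q0=[P1,P2] Q1=[P3,P4,P5] Q2=[]
t=16-17: P1@Q0 runs 1, rem=6, I/O yield, promote→Q0. Q0=[P2,P1] Q1=[P3,P4,P5] Q2=[]
t=17-18: P2@Q0 runs 1, rem=5, I/O yield, promote→Q0. Q0=[P1,P2] Q1=[P3,P4,P5] Q2=[]
t=18-19: P1@Q0 runs 1, rem=5, I/O yield, promote→Q0. Q0=[P2,P1] Q1=[P3,P4,P5] Q2=[]
t=19-20: P2@Q0 runs 1, rem=4, I/O yield, promote→Q0. Q0=[P1,P2] Q1=[P3,P4,P5] Q2=[]
t=20-21: P1@Q0 runs 1, rem=4, I/O yield, promote→Q0. Q0=[P2,P1] Q1=[P3,P4,P5] Q2=[]
t=21-22: P2@Q0 runs 1, rem=3, I/O yield, promote→Q0. Q0=[P1,P2] Q1=[P3,P4,P5] Q2=[]
t=22-23: P1@Q0 runs 1, rem=3, I/O yield, promote→Q0. Q0=[P2,P1] Q1=[P3,P4,P5] Q2=[]
t=23-24: P2@Q0 runs 1, rem=2, I/O yield, promote→Q0. Q0=[P1,P2] Q1=[P3,P4,P5] Q2=[]
t=24-25: P1@Q0 runs 1, rem=2, I/O yield, promote→Q0. Q0=[P2,P1] Q1=[P3,P4,P5] Q2=[]
t=25-26: P2@Q0 runs 1, rem=1, I/O yield, promote→Q0. Q0=[P1,P2] Q1=[P3,P4,P5] Q2=[]
t=26-27: P1@Q0 runs 1, rem=1, I/O yield, promote→Q0. Q0=[P2,P1] Q1=[P3,P4,P5] Q2=[]
t=27-28: P2@Q0 runs 1, rem=0, completes. Q0=[P1] Q1=[P3,P4,P5] Q2=[]
t=28-29: P1@Q0 runs 1, rem=0, completes. Q0=[] Q1=[P3,P4,P5] Q2=[]
t=29-35: P3@Q1 runs 6, rem=0, completes. Q0=[] Q1=[P4,P5] Q2=[]
t=35-37: P4@Q1 runs 2, rem=0, completes. Q0=[] Q1=[P5] Q2=[]
t=37-43: P5@Q1 runs 6, rem=4, quantum used, demote→Q2. Q0=[] Q1=[] Q2=[P5]
t=43-47: P5@Q2 runs 4, rem=0, completes. Q0=[] Q1=[] Q2=[]

Answer: 1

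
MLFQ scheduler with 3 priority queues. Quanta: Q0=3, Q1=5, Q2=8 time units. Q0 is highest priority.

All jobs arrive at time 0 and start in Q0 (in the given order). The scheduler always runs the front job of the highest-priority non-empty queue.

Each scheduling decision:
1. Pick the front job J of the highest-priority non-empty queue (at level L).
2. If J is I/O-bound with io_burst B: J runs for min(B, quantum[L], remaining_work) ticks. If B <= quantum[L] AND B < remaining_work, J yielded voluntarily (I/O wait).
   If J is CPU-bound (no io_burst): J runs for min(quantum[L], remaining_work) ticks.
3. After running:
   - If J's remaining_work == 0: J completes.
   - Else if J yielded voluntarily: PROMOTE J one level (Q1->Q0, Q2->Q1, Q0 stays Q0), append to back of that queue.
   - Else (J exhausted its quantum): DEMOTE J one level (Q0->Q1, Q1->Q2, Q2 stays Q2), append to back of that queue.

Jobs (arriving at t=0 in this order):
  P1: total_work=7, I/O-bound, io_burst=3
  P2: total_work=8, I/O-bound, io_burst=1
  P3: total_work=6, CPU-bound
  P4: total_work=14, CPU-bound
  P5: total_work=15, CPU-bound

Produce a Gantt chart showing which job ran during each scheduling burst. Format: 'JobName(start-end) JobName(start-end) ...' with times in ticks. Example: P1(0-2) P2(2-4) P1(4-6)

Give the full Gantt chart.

Answer: P1(0-3) P2(3-4) P3(4-7) P4(7-10) P5(10-13) P1(13-16) P2(16-17) P1(17-18) P2(18-19) P2(19-20) P2(20-21) P2(21-22) P2(22-23) P2(23-24) P3(24-27) P4(27-32) P5(32-37) P4(37-43) P5(43-50)

Derivation:
t=0-3: P1@Q0 runs 3, rem=4, I/O yield, promote→Q0. Q0=[P2,P3,P4,P5,P1] Q1=[] Q2=[]
t=3-4: P2@Q0 runs 1, rem=7, I/O yield, promote→Q0. Q0=[P3,P4,P5,P1,P2] Q1=[] Q2=[]
t=4-7: P3@Q0 runs 3, rem=3, quantum used, demote→Q1. Q0=[P4,P5,P1,P2] Q1=[P3] Q2=[]
t=7-10: P4@Q0 runs 3, rem=11, quantum used, demote→Q1. Q0=[P5,P1,P2] Q1=[P3,P4] Q2=[]
t=10-13: P5@Q0 runs 3, rem=12, quantum used, demote→Q1. Q0=[P1,P2] Q1=[P3,P4,P5] Q2=[]
t=13-16: P1@Q0 runs 3, rem=1, I/O yield, promote→Q0. Q0=[P2,P1] Q1=[P3,P4,P5] Q2=[]
t=16-17: P2@Q0 runs 1, rem=6, I/O yield, promote→Q0. Q0=[P1,P2] Q1=[P3,P4,P5] Q2=[]
t=17-18: P1@Q0 runs 1, rem=0, completes. Q0=[P2] Q1=[P3,P4,P5] Q2=[]
t=18-19: P2@Q0 runs 1, rem=5, I/O yield, promote→Q0. Q0=[P2] Q1=[P3,P4,P5] Q2=[]
t=19-20: P2@Q0 runs 1, rem=4, I/O yield, promote→Q0. Q0=[P2] Q1=[P3,P4,P5] Q2=[]
t=20-21: P2@Q0 runs 1, rem=3, I/O yield, promote→Q0. Q0=[P2] Q1=[P3,P4,P5] Q2=[]
t=21-22: P2@Q0 runs 1, rem=2, I/O yield, promote→Q0. Q0=[P2] Q1=[P3,P4,P5] Q2=[]
t=22-23: P2@Q0 runs 1, rem=1, I/O yield, promote→Q0. Q0=[P2] Q1=[P3,P4,P5] Q2=[]
t=23-24: P2@Q0 runs 1, rem=0, completes. Q0=[] Q1=[P3,P4,P5] Q2=[]
t=24-27: P3@Q1 runs 3, rem=0, completes. Q0=[] Q1=[P4,P5] Q2=[]
t=27-32: P4@Q1 runs 5, rem=6, quantum used, demote→Q2. Q0=[] Q1=[P5] Q2=[P4]
t=32-37: P5@Q1 runs 5, rem=7, quantum used, demote→Q2. Q0=[] Q1=[] Q2=[P4,P5]
t=37-43: P4@Q2 runs 6, rem=0, completes. Q0=[] Q1=[] Q2=[P5]
t=43-50: P5@Q2 runs 7, rem=0, completes. Q0=[] Q1=[] Q2=[]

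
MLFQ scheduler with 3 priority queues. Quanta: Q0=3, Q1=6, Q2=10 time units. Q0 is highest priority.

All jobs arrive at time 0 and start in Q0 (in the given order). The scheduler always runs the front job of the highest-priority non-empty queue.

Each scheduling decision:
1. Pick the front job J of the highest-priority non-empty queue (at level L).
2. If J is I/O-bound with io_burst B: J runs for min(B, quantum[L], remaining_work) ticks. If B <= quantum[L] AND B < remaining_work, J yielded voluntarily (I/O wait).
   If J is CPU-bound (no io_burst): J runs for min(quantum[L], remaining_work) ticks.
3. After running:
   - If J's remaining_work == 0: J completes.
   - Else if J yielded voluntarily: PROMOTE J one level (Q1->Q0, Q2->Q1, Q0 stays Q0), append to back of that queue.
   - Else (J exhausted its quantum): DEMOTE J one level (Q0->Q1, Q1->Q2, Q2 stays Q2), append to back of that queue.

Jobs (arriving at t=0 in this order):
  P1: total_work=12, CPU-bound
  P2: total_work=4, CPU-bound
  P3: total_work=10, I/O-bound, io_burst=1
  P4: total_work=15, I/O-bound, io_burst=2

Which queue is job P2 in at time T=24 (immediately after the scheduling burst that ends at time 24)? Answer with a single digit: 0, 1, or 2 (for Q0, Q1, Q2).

Answer: 1

Derivation:
t=0-3: P1@Q0 runs 3, rem=9, quantum used, demote→Q1. Q0=[P2,P3,P4] Q1=[P1] Q2=[]
t=3-6: P2@Q0 runs 3, rem=1, quantum used, demote→Q1. Q0=[P3,P4] Q1=[P1,P2] Q2=[]
t=6-7: P3@Q0 runs 1, rem=9, I/O yield, promote→Q0. Q0=[P4,P3] Q1=[P1,P2] Q2=[]
t=7-9: P4@Q0 runs 2, rem=13, I/O yield, promote→Q0. Q0=[P3,P4] Q1=[P1,P2] Q2=[]
t=9-10: P3@Q0 runs 1, rem=8, I/O yield, promote→Q0. Q0=[P4,P3] Q1=[P1,P2] Q2=[]
t=10-12: P4@Q0 runs 2, rem=11, I/O yield, promote→Q0. Q0=[P3,P4] Q1=[P1,P2] Q2=[]
t=12-13: P3@Q0 runs 1, rem=7, I/O yield, promote→Q0. Q0=[P4,P3] Q1=[P1,P2] Q2=[]
t=13-15: P4@Q0 runs 2, rem=9, I/O yield, promote→Q0. Q0=[P3,P4] Q1=[P1,P2] Q2=[]
t=15-16: P3@Q0 runs 1, rem=6, I/O yield, promote→Q0. Q0=[P4,P3] Q1=[P1,P2] Q2=[]
t=16-18: P4@Q0 runs 2, rem=7, I/O yield, promote→Q0. Q0=[P3,P4] Q1=[P1,P2] Q2=[]
t=18-19: P3@Q0 runs 1, rem=5, I/O yield, promote→Q0. Q0=[P4,P3] Q1=[P1,P2] Q2=[]
t=19-21: P4@Q0 runs 2, rem=5, I/O yield, promote→Q0. Q0=[P3,P4] Q1=[P1,P2] Q2=[]
t=21-22: P3@Q0 runs 1, rem=4, I/O yield, promote→Q0. Q0=[P4,P3] Q1=[P1,P2] Q2=[]
t=22-24: P4@Q0 runs 2, rem=3, I/O yield, promote→Q0. Q0=[P3,P4] Q1=[P1,P2] Q2=[]
t=24-25: P3@Q0 runs 1, rem=3, I/O yield, promote→Q0. Q0=[P4,P3] Q1=[P1,P2] Q2=[]
t=25-27: P4@Q0 runs 2, rem=1, I/O yield, promote→Q0. Q0=[P3,P4] Q1=[P1,P2] Q2=[]
t=27-28: P3@Q0 runs 1, rem=2, I/O yield, promote→Q0. Q0=[P4,P3] Q1=[P1,P2] Q2=[]
t=28-29: P4@Q0 runs 1, rem=0, completes. Q0=[P3] Q1=[P1,P2] Q2=[]
t=29-30: P3@Q0 runs 1, rem=1, I/O yield, promote→Q0. Q0=[P3] Q1=[P1,P2] Q2=[]
t=30-31: P3@Q0 runs 1, rem=0, completes. Q0=[] Q1=[P1,P2] Q2=[]
t=31-37: P1@Q1 runs 6, rem=3, quantum used, demote→Q2. Q0=[] Q1=[P2] Q2=[P1]
t=37-38: P2@Q1 runs 1, rem=0, completes. Q0=[] Q1=[] Q2=[P1]
t=38-41: P1@Q2 runs 3, rem=0, completes. Q0=[] Q1=[] Q2=[]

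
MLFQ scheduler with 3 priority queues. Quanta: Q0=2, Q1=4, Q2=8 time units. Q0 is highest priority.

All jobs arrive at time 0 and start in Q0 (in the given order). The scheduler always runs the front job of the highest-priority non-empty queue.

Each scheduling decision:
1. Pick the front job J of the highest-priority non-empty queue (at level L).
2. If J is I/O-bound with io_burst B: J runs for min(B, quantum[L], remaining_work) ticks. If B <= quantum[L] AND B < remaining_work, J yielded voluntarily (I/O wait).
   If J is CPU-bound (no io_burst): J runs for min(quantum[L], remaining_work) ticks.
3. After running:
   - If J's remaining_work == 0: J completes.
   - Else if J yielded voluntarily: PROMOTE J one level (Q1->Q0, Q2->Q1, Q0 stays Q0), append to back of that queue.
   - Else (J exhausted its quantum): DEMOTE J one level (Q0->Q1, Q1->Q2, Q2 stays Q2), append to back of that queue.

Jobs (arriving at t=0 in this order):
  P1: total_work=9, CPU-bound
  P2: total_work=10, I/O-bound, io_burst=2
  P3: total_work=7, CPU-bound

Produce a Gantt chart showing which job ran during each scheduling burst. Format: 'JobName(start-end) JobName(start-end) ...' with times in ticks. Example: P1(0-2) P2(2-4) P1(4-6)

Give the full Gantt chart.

t=0-2: P1@Q0 runs 2, rem=7, quantum used, demote→Q1. Q0=[P2,P3] Q1=[P1] Q2=[]
t=2-4: P2@Q0 runs 2, rem=8, I/O yield, promote→Q0. Q0=[P3,P2] Q1=[P1] Q2=[]
t=4-6: P3@Q0 runs 2, rem=5, quantum used, demote→Q1. Q0=[P2] Q1=[P1,P3] Q2=[]
t=6-8: P2@Q0 runs 2, rem=6, I/O yield, promote→Q0. Q0=[P2] Q1=[P1,P3] Q2=[]
t=8-10: P2@Q0 runs 2, rem=4, I/O yield, promote→Q0. Q0=[P2] Q1=[P1,P3] Q2=[]
t=10-12: P2@Q0 runs 2, rem=2, I/O yield, promote→Q0. Q0=[P2] Q1=[P1,P3] Q2=[]
t=12-14: P2@Q0 runs 2, rem=0, completes. Q0=[] Q1=[P1,P3] Q2=[]
t=14-18: P1@Q1 runs 4, rem=3, quantum used, demote→Q2. Q0=[] Q1=[P3] Q2=[P1]
t=18-22: P3@Q1 runs 4, rem=1, quantum used, demote→Q2. Q0=[] Q1=[] Q2=[P1,P3]
t=22-25: P1@Q2 runs 3, rem=0, completes. Q0=[] Q1=[] Q2=[P3]
t=25-26: P3@Q2 runs 1, rem=0, completes. Q0=[] Q1=[] Q2=[]

Answer: P1(0-2) P2(2-4) P3(4-6) P2(6-8) P2(8-10) P2(10-12) P2(12-14) P1(14-18) P3(18-22) P1(22-25) P3(25-26)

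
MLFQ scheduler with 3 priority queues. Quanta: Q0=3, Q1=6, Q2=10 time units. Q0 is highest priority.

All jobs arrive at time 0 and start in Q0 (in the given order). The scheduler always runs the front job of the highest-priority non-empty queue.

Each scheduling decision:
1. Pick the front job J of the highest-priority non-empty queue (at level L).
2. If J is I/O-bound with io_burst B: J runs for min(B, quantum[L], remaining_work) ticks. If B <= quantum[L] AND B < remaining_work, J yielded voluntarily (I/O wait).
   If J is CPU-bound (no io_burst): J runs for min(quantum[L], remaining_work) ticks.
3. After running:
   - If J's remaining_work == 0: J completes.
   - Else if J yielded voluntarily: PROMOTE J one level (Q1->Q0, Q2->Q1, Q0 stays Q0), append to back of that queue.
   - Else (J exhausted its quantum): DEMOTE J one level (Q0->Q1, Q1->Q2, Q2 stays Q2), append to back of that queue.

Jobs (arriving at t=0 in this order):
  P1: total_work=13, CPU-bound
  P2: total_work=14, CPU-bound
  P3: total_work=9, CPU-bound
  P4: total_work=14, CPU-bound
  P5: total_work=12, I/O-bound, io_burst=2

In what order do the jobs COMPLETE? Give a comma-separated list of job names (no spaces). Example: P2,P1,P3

Answer: P5,P3,P1,P2,P4

Derivation:
t=0-3: P1@Q0 runs 3, rem=10, quantum used, demote→Q1. Q0=[P2,P3,P4,P5] Q1=[P1] Q2=[]
t=3-6: P2@Q0 runs 3, rem=11, quantum used, demote→Q1. Q0=[P3,P4,P5] Q1=[P1,P2] Q2=[]
t=6-9: P3@Q0 runs 3, rem=6, quantum used, demote→Q1. Q0=[P4,P5] Q1=[P1,P2,P3] Q2=[]
t=9-12: P4@Q0 runs 3, rem=11, quantum used, demote→Q1. Q0=[P5] Q1=[P1,P2,P3,P4] Q2=[]
t=12-14: P5@Q0 runs 2, rem=10, I/O yield, promote→Q0. Q0=[P5] Q1=[P1,P2,P3,P4] Q2=[]
t=14-16: P5@Q0 runs 2, rem=8, I/O yield, promote→Q0. Q0=[P5] Q1=[P1,P2,P3,P4] Q2=[]
t=16-18: P5@Q0 runs 2, rem=6, I/O yield, promote→Q0. Q0=[P5] Q1=[P1,P2,P3,P4] Q2=[]
t=18-20: P5@Q0 runs 2, rem=4, I/O yield, promote→Q0. Q0=[P5] Q1=[P1,P2,P3,P4] Q2=[]
t=20-22: P5@Q0 runs 2, rem=2, I/O yield, promote→Q0. Q0=[P5] Q1=[P1,P2,P3,P4] Q2=[]
t=22-24: P5@Q0 runs 2, rem=0, completes. Q0=[] Q1=[P1,P2,P3,P4] Q2=[]
t=24-30: P1@Q1 runs 6, rem=4, quantum used, demote→Q2. Q0=[] Q1=[P2,P3,P4] Q2=[P1]
t=30-36: P2@Q1 runs 6, rem=5, quantum used, demote→Q2. Q0=[] Q1=[P3,P4] Q2=[P1,P2]
t=36-42: P3@Q1 runs 6, rem=0, completes. Q0=[] Q1=[P4] Q2=[P1,P2]
t=42-48: P4@Q1 runs 6, rem=5, quantum used, demote→Q2. Q0=[] Q1=[] Q2=[P1,P2,P4]
t=48-52: P1@Q2 runs 4, rem=0, completes. Q0=[] Q1=[] Q2=[P2,P4]
t=52-57: P2@Q2 runs 5, rem=0, completes. Q0=[] Q1=[] Q2=[P4]
t=57-62: P4@Q2 runs 5, rem=0, completes. Q0=[] Q1=[] Q2=[]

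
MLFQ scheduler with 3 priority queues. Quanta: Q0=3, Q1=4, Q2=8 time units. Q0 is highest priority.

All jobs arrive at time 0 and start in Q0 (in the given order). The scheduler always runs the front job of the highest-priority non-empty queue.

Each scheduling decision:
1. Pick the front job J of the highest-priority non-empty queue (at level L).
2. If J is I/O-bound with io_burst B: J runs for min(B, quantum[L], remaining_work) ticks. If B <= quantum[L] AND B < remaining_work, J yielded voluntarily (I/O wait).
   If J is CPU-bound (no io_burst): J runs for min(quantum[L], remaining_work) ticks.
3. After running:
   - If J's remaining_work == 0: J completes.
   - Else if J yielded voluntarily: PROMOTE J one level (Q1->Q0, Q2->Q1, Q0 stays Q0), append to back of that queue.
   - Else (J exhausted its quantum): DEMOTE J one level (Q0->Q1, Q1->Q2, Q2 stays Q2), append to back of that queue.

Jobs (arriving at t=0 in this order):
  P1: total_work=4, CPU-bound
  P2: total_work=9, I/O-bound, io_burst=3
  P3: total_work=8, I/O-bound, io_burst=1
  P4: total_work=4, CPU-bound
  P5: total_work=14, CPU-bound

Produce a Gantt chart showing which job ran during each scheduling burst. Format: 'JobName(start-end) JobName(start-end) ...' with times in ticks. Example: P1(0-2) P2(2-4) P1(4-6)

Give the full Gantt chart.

t=0-3: P1@Q0 runs 3, rem=1, quantum used, demote→Q1. Q0=[P2,P3,P4,P5] Q1=[P1] Q2=[]
t=3-6: P2@Q0 runs 3, rem=6, I/O yield, promote→Q0. Q0=[P3,P4,P5,P2] Q1=[P1] Q2=[]
t=6-7: P3@Q0 runs 1, rem=7, I/O yield, promote→Q0. Q0=[P4,P5,P2,P3] Q1=[P1] Q2=[]
t=7-10: P4@Q0 runs 3, rem=1, quantum used, demote→Q1. Q0=[P5,P2,P3] Q1=[P1,P4] Q2=[]
t=10-13: P5@Q0 runs 3, rem=11, quantum used, demote→Q1. Q0=[P2,P3] Q1=[P1,P4,P5] Q2=[]
t=13-16: P2@Q0 runs 3, rem=3, I/O yield, promote→Q0. Q0=[P3,P2] Q1=[P1,P4,P5] Q2=[]
t=16-17: P3@Q0 runs 1, rem=6, I/O yield, promote→Q0. Q0=[P2,P3] Q1=[P1,P4,P5] Q2=[]
t=17-20: P2@Q0 runs 3, rem=0, completes. Q0=[P3] Q1=[P1,P4,P5] Q2=[]
t=20-21: P3@Q0 runs 1, rem=5, I/O yield, promote→Q0. Q0=[P3] Q1=[P1,P4,P5] Q2=[]
t=21-22: P3@Q0 runs 1, rem=4, I/O yield, promote→Q0. Q0=[P3] Q1=[P1,P4,P5] Q2=[]
t=22-23: P3@Q0 runs 1, rem=3, I/O yield, promote→Q0. Q0=[P3] Q1=[P1,P4,P5] Q2=[]
t=23-24: P3@Q0 runs 1, rem=2, I/O yield, promote→Q0. Q0=[P3] Q1=[P1,P4,P5] Q2=[]
t=24-25: P3@Q0 runs 1, rem=1, I/O yield, promote→Q0. Q0=[P3] Q1=[P1,P4,P5] Q2=[]
t=25-26: P3@Q0 runs 1, rem=0, completes. Q0=[] Q1=[P1,P4,P5] Q2=[]
t=26-27: P1@Q1 runs 1, rem=0, completes. Q0=[] Q1=[P4,P5] Q2=[]
t=27-28: P4@Q1 runs 1, rem=0, completes. Q0=[] Q1=[P5] Q2=[]
t=28-32: P5@Q1 runs 4, rem=7, quantum used, demote→Q2. Q0=[] Q1=[] Q2=[P5]
t=32-39: P5@Q2 runs 7, rem=0, completes. Q0=[] Q1=[] Q2=[]

Answer: P1(0-3) P2(3-6) P3(6-7) P4(7-10) P5(10-13) P2(13-16) P3(16-17) P2(17-20) P3(20-21) P3(21-22) P3(22-23) P3(23-24) P3(24-25) P3(25-26) P1(26-27) P4(27-28) P5(28-32) P5(32-39)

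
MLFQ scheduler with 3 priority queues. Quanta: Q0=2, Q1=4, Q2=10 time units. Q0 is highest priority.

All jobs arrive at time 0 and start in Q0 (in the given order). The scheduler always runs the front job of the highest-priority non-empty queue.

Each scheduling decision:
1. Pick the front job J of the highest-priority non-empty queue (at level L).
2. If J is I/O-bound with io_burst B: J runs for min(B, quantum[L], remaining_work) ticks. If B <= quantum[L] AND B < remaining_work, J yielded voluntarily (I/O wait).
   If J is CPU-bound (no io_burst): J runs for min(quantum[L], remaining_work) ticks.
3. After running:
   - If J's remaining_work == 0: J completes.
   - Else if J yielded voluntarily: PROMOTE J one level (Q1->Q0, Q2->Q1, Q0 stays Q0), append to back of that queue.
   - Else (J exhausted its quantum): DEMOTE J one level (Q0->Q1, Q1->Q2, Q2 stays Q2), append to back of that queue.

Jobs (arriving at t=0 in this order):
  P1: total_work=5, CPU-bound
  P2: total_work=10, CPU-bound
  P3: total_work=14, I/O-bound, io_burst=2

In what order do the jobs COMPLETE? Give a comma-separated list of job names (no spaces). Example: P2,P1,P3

Answer: P3,P1,P2

Derivation:
t=0-2: P1@Q0 runs 2, rem=3, quantum used, demote→Q1. Q0=[P2,P3] Q1=[P1] Q2=[]
t=2-4: P2@Q0 runs 2, rem=8, quantum used, demote→Q1. Q0=[P3] Q1=[P1,P2] Q2=[]
t=4-6: P3@Q0 runs 2, rem=12, I/O yield, promote→Q0. Q0=[P3] Q1=[P1,P2] Q2=[]
t=6-8: P3@Q0 runs 2, rem=10, I/O yield, promote→Q0. Q0=[P3] Q1=[P1,P2] Q2=[]
t=8-10: P3@Q0 runs 2, rem=8, I/O yield, promote→Q0. Q0=[P3] Q1=[P1,P2] Q2=[]
t=10-12: P3@Q0 runs 2, rem=6, I/O yield, promote→Q0. Q0=[P3] Q1=[P1,P2] Q2=[]
t=12-14: P3@Q0 runs 2, rem=4, I/O yield, promote→Q0. Q0=[P3] Q1=[P1,P2] Q2=[]
t=14-16: P3@Q0 runs 2, rem=2, I/O yield, promote→Q0. Q0=[P3] Q1=[P1,P2] Q2=[]
t=16-18: P3@Q0 runs 2, rem=0, completes. Q0=[] Q1=[P1,P2] Q2=[]
t=18-21: P1@Q1 runs 3, rem=0, completes. Q0=[] Q1=[P2] Q2=[]
t=21-25: P2@Q1 runs 4, rem=4, quantum used, demote→Q2. Q0=[] Q1=[] Q2=[P2]
t=25-29: P2@Q2 runs 4, rem=0, completes. Q0=[] Q1=[] Q2=[]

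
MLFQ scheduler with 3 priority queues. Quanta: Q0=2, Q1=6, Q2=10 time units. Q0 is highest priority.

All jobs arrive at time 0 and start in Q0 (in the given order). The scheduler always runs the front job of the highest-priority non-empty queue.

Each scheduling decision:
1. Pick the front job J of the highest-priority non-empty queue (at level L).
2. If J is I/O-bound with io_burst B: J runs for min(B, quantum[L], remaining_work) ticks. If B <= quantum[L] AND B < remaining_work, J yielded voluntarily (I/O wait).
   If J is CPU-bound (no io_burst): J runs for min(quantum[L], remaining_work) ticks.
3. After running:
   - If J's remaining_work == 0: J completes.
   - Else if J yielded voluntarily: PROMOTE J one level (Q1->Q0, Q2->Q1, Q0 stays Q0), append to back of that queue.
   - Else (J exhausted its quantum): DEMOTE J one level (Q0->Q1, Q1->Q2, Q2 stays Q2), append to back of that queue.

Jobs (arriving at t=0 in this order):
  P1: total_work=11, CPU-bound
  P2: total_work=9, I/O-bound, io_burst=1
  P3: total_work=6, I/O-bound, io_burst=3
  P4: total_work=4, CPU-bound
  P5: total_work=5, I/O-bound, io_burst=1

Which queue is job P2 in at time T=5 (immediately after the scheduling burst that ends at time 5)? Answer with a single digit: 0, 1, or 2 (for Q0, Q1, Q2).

Answer: 0

Derivation:
t=0-2: P1@Q0 runs 2, rem=9, quantum used, demote→Q1. Q0=[P2,P3,P4,P5] Q1=[P1] Q2=[]
t=2-3: P2@Q0 runs 1, rem=8, I/O yield, promote→Q0. Q0=[P3,P4,P5,P2] Q1=[P1] Q2=[]
t=3-5: P3@Q0 runs 2, rem=4, quantum used, demote→Q1. Q0=[P4,P5,P2] Q1=[P1,P3] Q2=[]
t=5-7: P4@Q0 runs 2, rem=2, quantum used, demote→Q1. Q0=[P5,P2] Q1=[P1,P3,P4] Q2=[]
t=7-8: P5@Q0 runs 1, rem=4, I/O yield, promote→Q0. Q0=[P2,P5] Q1=[P1,P3,P4] Q2=[]
t=8-9: P2@Q0 runs 1, rem=7, I/O yield, promote→Q0. Q0=[P5,P2] Q1=[P1,P3,P4] Q2=[]
t=9-10: P5@Q0 runs 1, rem=3, I/O yield, promote→Q0. Q0=[P2,P5] Q1=[P1,P3,P4] Q2=[]
t=10-11: P2@Q0 runs 1, rem=6, I/O yield, promote→Q0. Q0=[P5,P2] Q1=[P1,P3,P4] Q2=[]
t=11-12: P5@Q0 runs 1, rem=2, I/O yield, promote→Q0. Q0=[P2,P5] Q1=[P1,P3,P4] Q2=[]
t=12-13: P2@Q0 runs 1, rem=5, I/O yield, promote→Q0. Q0=[P5,P2] Q1=[P1,P3,P4] Q2=[]
t=13-14: P5@Q0 runs 1, rem=1, I/O yield, promote→Q0. Q0=[P2,P5] Q1=[P1,P3,P4] Q2=[]
t=14-15: P2@Q0 runs 1, rem=4, I/O yield, promote→Q0. Q0=[P5,P2] Q1=[P1,P3,P4] Q2=[]
t=15-16: P5@Q0 runs 1, rem=0, completes. Q0=[P2] Q1=[P1,P3,P4] Q2=[]
t=16-17: P2@Q0 runs 1, rem=3, I/O yield, promote→Q0. Q0=[P2] Q1=[P1,P3,P4] Q2=[]
t=17-18: P2@Q0 runs 1, rem=2, I/O yield, promote→Q0. Q0=[P2] Q1=[P1,P3,P4] Q2=[]
t=18-19: P2@Q0 runs 1, rem=1, I/O yield, promote→Q0. Q0=[P2] Q1=[P1,P3,P4] Q2=[]
t=19-20: P2@Q0 runs 1, rem=0, completes. Q0=[] Q1=[P1,P3,P4] Q2=[]
t=20-26: P1@Q1 runs 6, rem=3, quantum used, demote→Q2. Q0=[] Q1=[P3,P4] Q2=[P1]
t=26-29: P3@Q1 runs 3, rem=1, I/O yield, promote→Q0. Q0=[P3] Q1=[P4] Q2=[P1]
t=29-30: P3@Q0 runs 1, rem=0, completes. Q0=[] Q1=[P4] Q2=[P1]
t=30-32: P4@Q1 runs 2, rem=0, completes. Q0=[] Q1=[] Q2=[P1]
t=32-35: P1@Q2 runs 3, rem=0, completes. Q0=[] Q1=[] Q2=[]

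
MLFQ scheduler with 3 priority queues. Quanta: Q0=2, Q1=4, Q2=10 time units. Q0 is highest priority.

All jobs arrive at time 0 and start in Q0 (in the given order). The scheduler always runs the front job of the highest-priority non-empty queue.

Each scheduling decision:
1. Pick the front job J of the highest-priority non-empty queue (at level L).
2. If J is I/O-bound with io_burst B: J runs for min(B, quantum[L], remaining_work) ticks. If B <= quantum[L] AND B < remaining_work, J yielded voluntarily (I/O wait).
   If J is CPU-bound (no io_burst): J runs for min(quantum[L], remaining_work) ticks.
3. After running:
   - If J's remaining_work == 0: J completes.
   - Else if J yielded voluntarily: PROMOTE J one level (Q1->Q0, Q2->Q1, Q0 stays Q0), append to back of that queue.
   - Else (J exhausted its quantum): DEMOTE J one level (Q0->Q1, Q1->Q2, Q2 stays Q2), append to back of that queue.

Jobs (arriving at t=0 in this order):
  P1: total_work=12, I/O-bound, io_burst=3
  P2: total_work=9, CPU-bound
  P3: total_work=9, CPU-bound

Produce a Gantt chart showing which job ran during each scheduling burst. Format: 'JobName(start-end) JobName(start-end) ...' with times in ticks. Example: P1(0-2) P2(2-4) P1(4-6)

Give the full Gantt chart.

t=0-2: P1@Q0 runs 2, rem=10, quantum used, demote→Q1. Q0=[P2,P3] Q1=[P1] Q2=[]
t=2-4: P2@Q0 runs 2, rem=7, quantum used, demote→Q1. Q0=[P3] Q1=[P1,P2] Q2=[]
t=4-6: P3@Q0 runs 2, rem=7, quantum used, demote→Q1. Q0=[] Q1=[P1,P2,P3] Q2=[]
t=6-9: P1@Q1 runs 3, rem=7, I/O yield, promote→Q0. Q0=[P1] Q1=[P2,P3] Q2=[]
t=9-11: P1@Q0 runs 2, rem=5, quantum used, demote→Q1. Q0=[] Q1=[P2,P3,P1] Q2=[]
t=11-15: P2@Q1 runs 4, rem=3, quantum used, demote→Q2. Q0=[] Q1=[P3,P1] Q2=[P2]
t=15-19: P3@Q1 runs 4, rem=3, quantum used, demote→Q2. Q0=[] Q1=[P1] Q2=[P2,P3]
t=19-22: P1@Q1 runs 3, rem=2, I/O yield, promote→Q0. Q0=[P1] Q1=[] Q2=[P2,P3]
t=22-24: P1@Q0 runs 2, rem=0, completes. Q0=[] Q1=[] Q2=[P2,P3]
t=24-27: P2@Q2 runs 3, rem=0, completes. Q0=[] Q1=[] Q2=[P3]
t=27-30: P3@Q2 runs 3, rem=0, completes. Q0=[] Q1=[] Q2=[]

Answer: P1(0-2) P2(2-4) P3(4-6) P1(6-9) P1(9-11) P2(11-15) P3(15-19) P1(19-22) P1(22-24) P2(24-27) P3(27-30)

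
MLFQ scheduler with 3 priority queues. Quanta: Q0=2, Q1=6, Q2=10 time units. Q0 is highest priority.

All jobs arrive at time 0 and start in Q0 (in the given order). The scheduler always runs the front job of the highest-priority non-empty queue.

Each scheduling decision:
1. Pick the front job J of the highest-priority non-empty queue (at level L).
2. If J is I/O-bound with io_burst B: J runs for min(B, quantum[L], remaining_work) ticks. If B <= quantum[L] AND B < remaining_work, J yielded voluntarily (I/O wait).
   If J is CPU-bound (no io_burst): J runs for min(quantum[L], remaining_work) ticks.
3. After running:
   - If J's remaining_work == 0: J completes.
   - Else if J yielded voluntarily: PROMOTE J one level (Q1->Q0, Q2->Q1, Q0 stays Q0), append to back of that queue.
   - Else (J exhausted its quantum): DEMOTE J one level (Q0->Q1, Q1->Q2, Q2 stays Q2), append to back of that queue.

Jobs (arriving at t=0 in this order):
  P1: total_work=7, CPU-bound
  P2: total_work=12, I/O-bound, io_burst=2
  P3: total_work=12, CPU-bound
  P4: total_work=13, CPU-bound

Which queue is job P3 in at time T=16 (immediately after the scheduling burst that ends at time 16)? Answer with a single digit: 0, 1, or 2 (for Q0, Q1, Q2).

Answer: 1

Derivation:
t=0-2: P1@Q0 runs 2, rem=5, quantum used, demote→Q1. Q0=[P2,P3,P4] Q1=[P1] Q2=[]
t=2-4: P2@Q0 runs 2, rem=10, I/O yield, promote→Q0. Q0=[P3,P4,P2] Q1=[P1] Q2=[]
t=4-6: P3@Q0 runs 2, rem=10, quantum used, demote→Q1. Q0=[P4,P2] Q1=[P1,P3] Q2=[]
t=6-8: P4@Q0 runs 2, rem=11, quantum used, demote→Q1. Q0=[P2] Q1=[P1,P3,P4] Q2=[]
t=8-10: P2@Q0 runs 2, rem=8, I/O yield, promote→Q0. Q0=[P2] Q1=[P1,P3,P4] Q2=[]
t=10-12: P2@Q0 runs 2, rem=6, I/O yield, promote→Q0. Q0=[P2] Q1=[P1,P3,P4] Q2=[]
t=12-14: P2@Q0 runs 2, rem=4, I/O yield, promote→Q0. Q0=[P2] Q1=[P1,P3,P4] Q2=[]
t=14-16: P2@Q0 runs 2, rem=2, I/O yield, promote→Q0. Q0=[P2] Q1=[P1,P3,P4] Q2=[]
t=16-18: P2@Q0 runs 2, rem=0, completes. Q0=[] Q1=[P1,P3,P4] Q2=[]
t=18-23: P1@Q1 runs 5, rem=0, completes. Q0=[] Q1=[P3,P4] Q2=[]
t=23-29: P3@Q1 runs 6, rem=4, quantum used, demote→Q2. Q0=[] Q1=[P4] Q2=[P3]
t=29-35: P4@Q1 runs 6, rem=5, quantum used, demote→Q2. Q0=[] Q1=[] Q2=[P3,P4]
t=35-39: P3@Q2 runs 4, rem=0, completes. Q0=[] Q1=[] Q2=[P4]
t=39-44: P4@Q2 runs 5, rem=0, completes. Q0=[] Q1=[] Q2=[]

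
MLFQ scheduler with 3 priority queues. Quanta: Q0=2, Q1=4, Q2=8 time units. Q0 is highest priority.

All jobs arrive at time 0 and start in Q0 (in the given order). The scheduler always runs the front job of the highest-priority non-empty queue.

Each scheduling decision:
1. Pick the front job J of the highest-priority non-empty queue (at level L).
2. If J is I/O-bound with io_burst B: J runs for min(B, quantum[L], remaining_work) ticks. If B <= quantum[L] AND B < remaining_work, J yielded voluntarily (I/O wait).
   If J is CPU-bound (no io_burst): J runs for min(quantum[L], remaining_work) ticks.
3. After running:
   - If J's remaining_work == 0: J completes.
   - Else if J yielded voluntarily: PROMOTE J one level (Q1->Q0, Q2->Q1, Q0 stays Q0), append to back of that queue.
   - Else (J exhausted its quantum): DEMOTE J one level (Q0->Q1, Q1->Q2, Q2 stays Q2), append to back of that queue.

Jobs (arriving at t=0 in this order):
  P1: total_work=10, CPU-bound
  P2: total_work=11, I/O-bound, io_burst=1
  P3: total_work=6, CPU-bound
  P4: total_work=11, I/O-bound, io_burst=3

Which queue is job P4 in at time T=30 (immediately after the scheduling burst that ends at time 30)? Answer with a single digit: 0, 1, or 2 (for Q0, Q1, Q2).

Answer: 1

Derivation:
t=0-2: P1@Q0 runs 2, rem=8, quantum used, demote→Q1. Q0=[P2,P3,P4] Q1=[P1] Q2=[]
t=2-3: P2@Q0 runs 1, rem=10, I/O yield, promote→Q0. Q0=[P3,P4,P2] Q1=[P1] Q2=[]
t=3-5: P3@Q0 runs 2, rem=4, quantum used, demote→Q1. Q0=[P4,P2] Q1=[P1,P3] Q2=[]
t=5-7: P4@Q0 runs 2, rem=9, quantum used, demote→Q1. Q0=[P2] Q1=[P1,P3,P4] Q2=[]
t=7-8: P2@Q0 runs 1, rem=9, I/O yield, promote→Q0. Q0=[P2] Q1=[P1,P3,P4] Q2=[]
t=8-9: P2@Q0 runs 1, rem=8, I/O yield, promote→Q0. Q0=[P2] Q1=[P1,P3,P4] Q2=[]
t=9-10: P2@Q0 runs 1, rem=7, I/O yield, promote→Q0. Q0=[P2] Q1=[P1,P3,P4] Q2=[]
t=10-11: P2@Q0 runs 1, rem=6, I/O yield, promote→Q0. Q0=[P2] Q1=[P1,P3,P4] Q2=[]
t=11-12: P2@Q0 runs 1, rem=5, I/O yield, promote→Q0. Q0=[P2] Q1=[P1,P3,P4] Q2=[]
t=12-13: P2@Q0 runs 1, rem=4, I/O yield, promote→Q0. Q0=[P2] Q1=[P1,P3,P4] Q2=[]
t=13-14: P2@Q0 runs 1, rem=3, I/O yield, promote→Q0. Q0=[P2] Q1=[P1,P3,P4] Q2=[]
t=14-15: P2@Q0 runs 1, rem=2, I/O yield, promote→Q0. Q0=[P2] Q1=[P1,P3,P4] Q2=[]
t=15-16: P2@Q0 runs 1, rem=1, I/O yield, promote→Q0. Q0=[P2] Q1=[P1,P3,P4] Q2=[]
t=16-17: P2@Q0 runs 1, rem=0, completes. Q0=[] Q1=[P1,P3,P4] Q2=[]
t=17-21: P1@Q1 runs 4, rem=4, quantum used, demote→Q2. Q0=[] Q1=[P3,P4] Q2=[P1]
t=21-25: P3@Q1 runs 4, rem=0, completes. Q0=[] Q1=[P4] Q2=[P1]
t=25-28: P4@Q1 runs 3, rem=6, I/O yield, promote→Q0. Q0=[P4] Q1=[] Q2=[P1]
t=28-30: P4@Q0 runs 2, rem=4, quantum used, demote→Q1. Q0=[] Q1=[P4] Q2=[P1]
t=30-33: P4@Q1 runs 3, rem=1, I/O yield, promote→Q0. Q0=[P4] Q1=[] Q2=[P1]
t=33-34: P4@Q0 runs 1, rem=0, completes. Q0=[] Q1=[] Q2=[P1]
t=34-38: P1@Q2 runs 4, rem=0, completes. Q0=[] Q1=[] Q2=[]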